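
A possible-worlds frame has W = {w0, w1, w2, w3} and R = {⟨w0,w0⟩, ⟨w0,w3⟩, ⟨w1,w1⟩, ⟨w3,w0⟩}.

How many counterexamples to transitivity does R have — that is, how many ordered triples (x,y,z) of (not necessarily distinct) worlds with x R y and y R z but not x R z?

1

Enumerating: (w3,w0,w3).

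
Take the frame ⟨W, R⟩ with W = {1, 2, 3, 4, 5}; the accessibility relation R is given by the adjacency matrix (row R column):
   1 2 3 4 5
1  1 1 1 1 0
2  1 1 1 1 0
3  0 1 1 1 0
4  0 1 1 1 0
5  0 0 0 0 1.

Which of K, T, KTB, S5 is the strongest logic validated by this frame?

T

Reflexive (axiom T): yes — every world is R-related to itself.
Symmetric (axiom B): no — 1 R 3 but not 3 R 1.
Euclidean (axiom 5): no — 2 R 3 and 2 R 1, but not 3 R 1.
So F validates K, T; KTB would additionally require R to be symmetric. The strongest is T.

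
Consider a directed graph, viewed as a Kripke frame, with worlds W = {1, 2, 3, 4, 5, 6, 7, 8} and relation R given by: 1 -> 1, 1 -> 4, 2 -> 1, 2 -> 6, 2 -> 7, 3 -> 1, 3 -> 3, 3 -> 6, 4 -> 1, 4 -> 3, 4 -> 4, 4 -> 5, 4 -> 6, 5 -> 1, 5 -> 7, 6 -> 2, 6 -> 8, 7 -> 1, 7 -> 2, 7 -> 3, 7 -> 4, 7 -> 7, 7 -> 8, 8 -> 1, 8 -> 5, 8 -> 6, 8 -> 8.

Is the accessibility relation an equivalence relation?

No

Reflexive: no — 2 is not related to itself.
Symmetric: no — 2 R 1 but not 1 R 2.
Transitive: no — 1 R 4 and 4 R 3, but not 1 R 3.
So R is not an equivalence relation.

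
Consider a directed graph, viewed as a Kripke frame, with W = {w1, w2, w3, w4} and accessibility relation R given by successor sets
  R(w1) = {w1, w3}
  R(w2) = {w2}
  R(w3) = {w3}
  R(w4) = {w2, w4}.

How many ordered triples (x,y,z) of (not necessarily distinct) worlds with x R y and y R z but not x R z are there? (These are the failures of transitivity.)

0

R is transitive; there are no such tuples.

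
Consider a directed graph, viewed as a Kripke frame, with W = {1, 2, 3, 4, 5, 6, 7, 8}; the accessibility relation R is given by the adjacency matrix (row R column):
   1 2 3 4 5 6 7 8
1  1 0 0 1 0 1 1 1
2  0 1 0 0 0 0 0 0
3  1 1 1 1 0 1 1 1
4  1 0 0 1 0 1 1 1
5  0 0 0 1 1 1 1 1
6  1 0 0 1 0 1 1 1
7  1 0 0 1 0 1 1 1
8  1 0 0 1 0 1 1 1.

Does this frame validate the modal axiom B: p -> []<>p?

Axiom B corresponds to the accessibility relation being symmetric.
Symmetric: no — 3 R 1 but not 1 R 3.

No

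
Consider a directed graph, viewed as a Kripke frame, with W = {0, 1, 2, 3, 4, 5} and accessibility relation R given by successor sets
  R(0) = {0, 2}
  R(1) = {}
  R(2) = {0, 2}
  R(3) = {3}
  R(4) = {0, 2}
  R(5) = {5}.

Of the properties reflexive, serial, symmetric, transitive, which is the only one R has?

transitive

Reflexive: no — 1 is not related to itself.
Serial: no — 1 has no R-successor.
Symmetric: no — 4 R 0 but not 0 R 4.
Transitive: yes — every two-step R-path is closed by a direct edge.
Only transitive holds.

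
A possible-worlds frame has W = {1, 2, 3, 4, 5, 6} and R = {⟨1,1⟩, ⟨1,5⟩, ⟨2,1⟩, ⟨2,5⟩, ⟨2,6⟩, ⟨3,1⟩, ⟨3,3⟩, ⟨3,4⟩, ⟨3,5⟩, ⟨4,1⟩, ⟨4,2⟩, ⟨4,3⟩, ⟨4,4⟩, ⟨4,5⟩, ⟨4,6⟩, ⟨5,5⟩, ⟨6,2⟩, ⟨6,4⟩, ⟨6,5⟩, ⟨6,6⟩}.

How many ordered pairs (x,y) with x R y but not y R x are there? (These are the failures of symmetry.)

9

Enumerating: (1,5), (2,1), (2,5), (3,1), (3,5), (4,1), (4,2), (4,5), (6,5).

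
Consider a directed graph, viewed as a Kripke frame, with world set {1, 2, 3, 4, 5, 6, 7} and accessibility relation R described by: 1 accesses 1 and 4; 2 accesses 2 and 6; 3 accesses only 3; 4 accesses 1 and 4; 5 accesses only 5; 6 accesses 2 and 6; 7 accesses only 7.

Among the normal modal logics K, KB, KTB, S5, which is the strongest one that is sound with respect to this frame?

S5

Symmetric (axiom B): yes — every pair in R has its reverse in R.
Reflexive (axiom T): yes — every world is R-related to itself.
Euclidean (axiom 5): yes — any two successors of a common world are R-related.
So F validates K, KB, KTB, S5. The strongest is S5.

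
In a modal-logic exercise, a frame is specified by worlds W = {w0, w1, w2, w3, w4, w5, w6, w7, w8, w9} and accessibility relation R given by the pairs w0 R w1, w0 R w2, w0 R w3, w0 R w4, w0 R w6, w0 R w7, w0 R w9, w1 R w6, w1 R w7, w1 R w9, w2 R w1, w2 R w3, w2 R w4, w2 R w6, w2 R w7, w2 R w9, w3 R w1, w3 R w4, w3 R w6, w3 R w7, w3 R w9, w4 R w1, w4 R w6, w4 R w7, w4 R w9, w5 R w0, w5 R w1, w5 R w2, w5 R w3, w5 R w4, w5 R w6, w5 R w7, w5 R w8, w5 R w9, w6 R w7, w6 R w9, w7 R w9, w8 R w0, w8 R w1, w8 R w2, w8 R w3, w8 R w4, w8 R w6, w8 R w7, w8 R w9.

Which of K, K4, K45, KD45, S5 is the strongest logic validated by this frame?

Transitive (axiom 4): yes — every two-step R-path is closed by a direct edge.
Euclidean (axiom 5): no — w0 R w1 and w0 R w2, but not w1 R w2.
Serial (axiom D): no — w9 has no R-successor.
Reflexive (axiom T): no — w0 is not related to itself.
So F validates K, K4; K45 would additionally require R to be Euclidean. The strongest is K4.

K4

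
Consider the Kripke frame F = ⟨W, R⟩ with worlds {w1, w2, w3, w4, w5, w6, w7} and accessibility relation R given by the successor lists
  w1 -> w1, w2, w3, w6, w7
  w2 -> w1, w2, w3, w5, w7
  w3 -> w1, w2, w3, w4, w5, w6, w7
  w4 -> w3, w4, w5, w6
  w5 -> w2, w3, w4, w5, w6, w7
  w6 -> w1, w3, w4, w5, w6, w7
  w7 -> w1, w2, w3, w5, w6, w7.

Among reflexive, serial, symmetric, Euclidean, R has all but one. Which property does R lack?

Reflexive: yes — every world is R-related to itself.
Serial: yes — every world has a successor (e.g. w1 R w1).
Symmetric: yes — every pair in R has its reverse in R.
Euclidean: no — w1 R w2 and w1 R w6, but not w2 R w6.
Only Euclidean fails.

Euclidean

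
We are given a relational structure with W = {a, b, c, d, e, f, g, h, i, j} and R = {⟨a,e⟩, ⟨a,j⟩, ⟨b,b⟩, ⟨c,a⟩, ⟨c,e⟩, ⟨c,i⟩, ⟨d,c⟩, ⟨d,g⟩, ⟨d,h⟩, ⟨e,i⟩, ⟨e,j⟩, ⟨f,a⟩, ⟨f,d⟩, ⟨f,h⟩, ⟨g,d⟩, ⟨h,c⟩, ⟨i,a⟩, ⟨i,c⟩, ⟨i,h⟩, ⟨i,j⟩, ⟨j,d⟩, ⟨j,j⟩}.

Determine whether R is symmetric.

Symmetric: no — a R e but not e R a.

No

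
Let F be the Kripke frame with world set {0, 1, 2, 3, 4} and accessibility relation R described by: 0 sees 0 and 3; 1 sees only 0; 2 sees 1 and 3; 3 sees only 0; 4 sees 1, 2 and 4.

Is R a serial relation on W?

Yes

Serial: yes — every world has a successor (e.g. 0 R 0).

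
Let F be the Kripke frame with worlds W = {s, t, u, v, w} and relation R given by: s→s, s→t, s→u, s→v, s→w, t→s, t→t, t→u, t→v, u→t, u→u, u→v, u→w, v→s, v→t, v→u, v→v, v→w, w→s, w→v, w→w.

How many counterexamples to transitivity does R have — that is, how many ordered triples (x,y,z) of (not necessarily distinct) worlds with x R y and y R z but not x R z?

10

Enumerating: (t,s,w), (t,u,w), (t,v,w), (u,t,s), (u,v,s), (u,w,s), (w,s,t), (w,s,u), (w,v,t), (w,v,u).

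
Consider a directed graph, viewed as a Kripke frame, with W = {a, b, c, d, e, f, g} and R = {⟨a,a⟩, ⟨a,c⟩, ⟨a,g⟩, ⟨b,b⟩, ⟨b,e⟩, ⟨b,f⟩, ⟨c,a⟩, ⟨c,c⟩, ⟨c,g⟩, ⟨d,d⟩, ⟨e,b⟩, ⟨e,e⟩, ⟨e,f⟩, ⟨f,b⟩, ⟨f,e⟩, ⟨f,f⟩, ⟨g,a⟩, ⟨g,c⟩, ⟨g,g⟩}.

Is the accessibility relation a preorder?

Yes

Reflexive: yes — every world is R-related to itself.
Transitive: yes — every two-step R-path is closed by a direct edge.
So R is a preorder.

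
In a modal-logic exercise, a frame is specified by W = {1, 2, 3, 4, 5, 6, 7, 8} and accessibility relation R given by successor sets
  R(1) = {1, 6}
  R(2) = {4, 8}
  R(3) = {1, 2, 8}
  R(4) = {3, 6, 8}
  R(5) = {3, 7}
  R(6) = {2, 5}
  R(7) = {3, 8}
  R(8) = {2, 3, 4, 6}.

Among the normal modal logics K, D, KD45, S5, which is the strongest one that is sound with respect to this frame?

Serial (axiom D): yes — every world has a successor (e.g. 1 R 1).
Euclidean (axiom 5): no — 3 R 1 and 3 R 2, but not 1 R 2.
Transitive (axiom 4): no — 1 R 6 and 6 R 2, but not 1 R 2.
Reflexive (axiom T): no — 2 is not related to itself.
So F validates K, D; KD45 would additionally require R to be Euclidean and transitive. The strongest is D.

D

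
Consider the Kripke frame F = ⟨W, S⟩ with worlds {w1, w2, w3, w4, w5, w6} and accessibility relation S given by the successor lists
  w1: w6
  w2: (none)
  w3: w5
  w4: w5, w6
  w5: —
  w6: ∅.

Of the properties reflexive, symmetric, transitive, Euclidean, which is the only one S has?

Reflexive: no — w1 is not related to itself.
Symmetric: no — w1 S w6 but not w6 S w1.
Transitive: yes — every two-step S-path is closed by a direct edge.
Euclidean: no — w4 S w5 and w4 S w6, but not w5 S w6.
Only transitive holds.

transitive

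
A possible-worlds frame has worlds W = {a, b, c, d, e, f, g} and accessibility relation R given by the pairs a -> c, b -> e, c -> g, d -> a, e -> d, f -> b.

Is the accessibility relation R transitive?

No

Transitive: no — a R c and c R g, but not a R g.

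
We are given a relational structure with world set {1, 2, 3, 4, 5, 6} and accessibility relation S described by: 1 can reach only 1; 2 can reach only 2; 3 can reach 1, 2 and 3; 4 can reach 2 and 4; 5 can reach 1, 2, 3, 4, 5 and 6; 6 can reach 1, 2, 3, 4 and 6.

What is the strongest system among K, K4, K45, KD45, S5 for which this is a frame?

K4

Transitive (axiom 4): yes — every two-step S-path is closed by a direct edge.
Euclidean (axiom 5): no — 3 S 1 and 3 S 2, but not 1 S 2.
Serial (axiom D): yes — every world has a successor (e.g. 1 S 1).
Reflexive (axiom T): yes — every world is S-related to itself.
So F validates K, K4; K45 would additionally require S to be Euclidean. The strongest is K4.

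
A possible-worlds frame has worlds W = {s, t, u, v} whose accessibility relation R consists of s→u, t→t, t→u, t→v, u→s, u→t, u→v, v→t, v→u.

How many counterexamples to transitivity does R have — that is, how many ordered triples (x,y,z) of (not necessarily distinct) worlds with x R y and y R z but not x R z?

Enumerating: (s,u,s), (s,u,t), (s,u,v), (t,u,s), (u,s,u), (u,t,u), (u,v,u), (v,t,v), (v,u,s), (v,u,v).

10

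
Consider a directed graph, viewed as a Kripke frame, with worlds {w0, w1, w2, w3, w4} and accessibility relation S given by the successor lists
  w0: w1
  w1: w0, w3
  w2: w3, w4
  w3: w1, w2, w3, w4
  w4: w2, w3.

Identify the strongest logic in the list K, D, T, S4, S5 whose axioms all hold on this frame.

D

Serial (axiom D): yes — every world has a successor (e.g. w0 S w1).
Reflexive (axiom T): no — w0 is not related to itself.
Transitive (axiom 4): no — w0 S w1 and w1 S w3, but not w0 S w3.
Euclidean (axiom 5): no — w1 S w0 and w1 S w3, but not w0 S w3.
So F validates K, D; T would additionally require S to be reflexive. The strongest is D.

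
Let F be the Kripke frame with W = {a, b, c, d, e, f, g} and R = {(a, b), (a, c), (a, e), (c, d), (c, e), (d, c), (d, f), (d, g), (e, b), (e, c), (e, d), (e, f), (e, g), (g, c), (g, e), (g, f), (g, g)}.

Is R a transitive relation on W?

No

Transitive: no — a R c and c R d, but not a R d.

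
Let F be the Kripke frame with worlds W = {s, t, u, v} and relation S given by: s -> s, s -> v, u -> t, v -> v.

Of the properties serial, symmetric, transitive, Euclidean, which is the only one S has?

transitive

Serial: no — t has no S-successor.
Symmetric: no — s S v but not v S s.
Transitive: yes — every two-step S-path is closed by a direct edge.
Euclidean: no — s S v and s S s, but not v S s.
Only transitive holds.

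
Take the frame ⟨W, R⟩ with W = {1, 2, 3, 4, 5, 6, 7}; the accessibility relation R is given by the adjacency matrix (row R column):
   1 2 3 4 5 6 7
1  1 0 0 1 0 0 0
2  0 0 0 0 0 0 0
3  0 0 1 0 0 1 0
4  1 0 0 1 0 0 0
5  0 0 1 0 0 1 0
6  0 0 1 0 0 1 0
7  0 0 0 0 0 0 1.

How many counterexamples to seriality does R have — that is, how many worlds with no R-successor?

1

Enumerating: 2.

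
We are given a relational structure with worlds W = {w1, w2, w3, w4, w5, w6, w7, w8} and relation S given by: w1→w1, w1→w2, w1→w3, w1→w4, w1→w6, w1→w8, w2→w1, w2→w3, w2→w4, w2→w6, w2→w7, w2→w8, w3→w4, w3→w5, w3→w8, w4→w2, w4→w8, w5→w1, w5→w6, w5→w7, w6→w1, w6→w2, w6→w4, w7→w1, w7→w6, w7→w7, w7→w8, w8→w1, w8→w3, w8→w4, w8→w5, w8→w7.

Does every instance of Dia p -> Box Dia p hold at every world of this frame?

Axiom 5 corresponds to the accessibility relation being Euclidean.
Euclidean: no — w1 S w3 and w1 S w2, but not w3 S w2.

No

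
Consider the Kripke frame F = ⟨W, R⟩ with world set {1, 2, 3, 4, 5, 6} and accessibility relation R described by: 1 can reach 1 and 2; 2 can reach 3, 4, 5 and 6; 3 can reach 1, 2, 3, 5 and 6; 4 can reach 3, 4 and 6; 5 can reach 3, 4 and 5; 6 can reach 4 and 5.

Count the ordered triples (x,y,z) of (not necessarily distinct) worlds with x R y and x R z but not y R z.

25

Enumerating: (1,2,1), (1,2,2), (2,3,4), (2,4,5), (2,5,6), (2,6,3), (2,6,6), (3,1,3), (3,1,5), (3,1,6), (3,2,1), (3,2,2), … and 13 more.
Total: 25.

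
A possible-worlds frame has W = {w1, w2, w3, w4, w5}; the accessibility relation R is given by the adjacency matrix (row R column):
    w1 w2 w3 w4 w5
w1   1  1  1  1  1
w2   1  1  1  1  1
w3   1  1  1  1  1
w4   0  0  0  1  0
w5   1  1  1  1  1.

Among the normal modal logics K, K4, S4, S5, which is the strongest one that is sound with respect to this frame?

S4

Transitive (axiom 4): yes — every two-step R-path is closed by a direct edge.
Reflexive (axiom T): yes — every world is R-related to itself.
Euclidean (axiom 5): no — w1 R w4 and w1 R w2, but not w4 R w2.
So F validates K, K4, S4; S5 would additionally require R to be Euclidean. The strongest is S4.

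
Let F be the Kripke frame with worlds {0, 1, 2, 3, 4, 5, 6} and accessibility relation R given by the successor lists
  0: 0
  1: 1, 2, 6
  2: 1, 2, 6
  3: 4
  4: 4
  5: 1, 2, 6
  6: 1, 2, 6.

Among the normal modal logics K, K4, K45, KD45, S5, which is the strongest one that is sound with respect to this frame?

KD45

Transitive (axiom 4): yes — every two-step R-path is closed by a direct edge.
Euclidean (axiom 5): yes — any two successors of a common world are R-related.
Serial (axiom D): yes — every world has a successor (e.g. 0 R 0).
Reflexive (axiom T): no — 3 is not related to itself.
So F validates K, K4, K45, KD45; S5 would additionally require R to be reflexive. The strongest is KD45.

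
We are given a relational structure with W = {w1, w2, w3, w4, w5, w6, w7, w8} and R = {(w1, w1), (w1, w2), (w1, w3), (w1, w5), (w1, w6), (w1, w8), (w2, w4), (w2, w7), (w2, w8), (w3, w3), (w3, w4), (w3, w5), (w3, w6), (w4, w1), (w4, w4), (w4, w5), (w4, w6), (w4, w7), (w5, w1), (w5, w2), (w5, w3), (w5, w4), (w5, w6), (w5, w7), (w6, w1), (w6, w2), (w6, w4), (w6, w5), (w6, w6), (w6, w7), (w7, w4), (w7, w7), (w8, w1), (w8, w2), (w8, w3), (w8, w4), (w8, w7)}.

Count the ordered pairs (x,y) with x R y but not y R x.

14

Enumerating: (w1,w2), (w1,w3), (w2,w4), (w2,w7), (w3,w4), (w3,w6), (w4,w1), (w5,w2), (w5,w7), (w6,w2), (w6,w7), (w8,w3), (w8,w4), (w8,w7).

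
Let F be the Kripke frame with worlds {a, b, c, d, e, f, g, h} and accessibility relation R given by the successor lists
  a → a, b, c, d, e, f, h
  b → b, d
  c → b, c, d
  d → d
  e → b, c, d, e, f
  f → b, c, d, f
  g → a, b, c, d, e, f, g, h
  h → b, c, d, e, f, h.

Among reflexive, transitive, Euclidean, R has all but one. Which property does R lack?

Reflexive: yes — every world is R-related to itself.
Transitive: yes — every two-step R-path is closed by a direct edge.
Euclidean: no — a R b and a R c, but not b R c.
Only Euclidean fails.

Euclidean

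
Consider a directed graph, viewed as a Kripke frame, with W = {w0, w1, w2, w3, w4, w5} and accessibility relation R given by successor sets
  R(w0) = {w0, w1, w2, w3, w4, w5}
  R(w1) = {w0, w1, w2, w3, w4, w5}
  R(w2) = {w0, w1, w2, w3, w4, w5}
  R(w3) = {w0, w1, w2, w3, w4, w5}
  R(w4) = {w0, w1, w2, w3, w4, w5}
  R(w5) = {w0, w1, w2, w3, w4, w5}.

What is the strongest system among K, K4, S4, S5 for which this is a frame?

S5

Transitive (axiom 4): yes — every two-step R-path is closed by a direct edge.
Reflexive (axiom T): yes — every world is R-related to itself.
Euclidean (axiom 5): yes — any two successors of a common world are R-related.
So F validates K, K4, S4, S5. The strongest is S5.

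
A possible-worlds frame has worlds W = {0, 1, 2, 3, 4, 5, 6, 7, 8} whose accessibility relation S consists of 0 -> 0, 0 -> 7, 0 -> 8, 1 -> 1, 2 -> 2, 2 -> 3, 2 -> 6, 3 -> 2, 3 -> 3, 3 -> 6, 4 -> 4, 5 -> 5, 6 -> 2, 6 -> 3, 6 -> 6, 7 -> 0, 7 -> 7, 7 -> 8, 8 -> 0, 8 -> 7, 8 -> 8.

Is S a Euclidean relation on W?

Euclidean: yes — any two successors of a common world are S-related.

Yes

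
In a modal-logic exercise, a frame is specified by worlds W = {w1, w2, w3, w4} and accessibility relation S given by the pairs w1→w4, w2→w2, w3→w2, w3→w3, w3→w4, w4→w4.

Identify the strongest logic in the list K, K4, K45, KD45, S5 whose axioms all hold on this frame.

Transitive (axiom 4): yes — every two-step S-path is closed by a direct edge.
Euclidean (axiom 5): no — w3 S w2 and w3 S w4, but not w2 S w4.
Serial (axiom D): yes — every world has a successor (e.g. w1 S w4).
Reflexive (axiom T): no — w1 is not related to itself.
So F validates K, K4; K45 would additionally require S to be Euclidean. The strongest is K4.

K4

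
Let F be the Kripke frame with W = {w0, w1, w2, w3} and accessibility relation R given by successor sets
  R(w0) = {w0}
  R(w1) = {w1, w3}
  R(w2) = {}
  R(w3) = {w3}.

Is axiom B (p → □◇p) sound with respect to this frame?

Axiom B corresponds to the accessibility relation being symmetric.
Symmetric: no — w1 R w3 but not w3 R w1.

No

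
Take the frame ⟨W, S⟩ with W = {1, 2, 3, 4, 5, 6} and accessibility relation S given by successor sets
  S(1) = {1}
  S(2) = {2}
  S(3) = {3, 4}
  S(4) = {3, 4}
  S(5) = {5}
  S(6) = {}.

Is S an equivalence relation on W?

Reflexive: no — 6 is not related to itself.
Symmetric: yes — every pair in S has its reverse in S.
Transitive: yes — every two-step S-path is closed by a direct edge.
So S is not an equivalence relation.

No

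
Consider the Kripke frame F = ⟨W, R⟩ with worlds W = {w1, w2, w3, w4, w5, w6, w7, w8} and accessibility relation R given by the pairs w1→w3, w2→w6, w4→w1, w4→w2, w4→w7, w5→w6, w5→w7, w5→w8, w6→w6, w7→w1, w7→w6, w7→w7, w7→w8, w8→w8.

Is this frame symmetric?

Symmetric: no — w1 R w3 but not w3 R w1.

No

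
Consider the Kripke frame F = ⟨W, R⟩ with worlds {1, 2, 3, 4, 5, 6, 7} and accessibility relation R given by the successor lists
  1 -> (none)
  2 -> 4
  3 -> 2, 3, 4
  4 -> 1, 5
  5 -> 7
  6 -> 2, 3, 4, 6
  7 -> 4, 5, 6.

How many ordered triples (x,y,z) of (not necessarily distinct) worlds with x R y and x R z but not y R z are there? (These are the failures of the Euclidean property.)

25

Enumerating: (2,4,4), (3,2,2), (3,2,3), (3,4,2), (3,4,3), (3,4,4), (4,1,1), (4,1,5), (4,5,1), (4,5,5), (5,7,7), (6,2,2), … and 13 more.
Total: 25.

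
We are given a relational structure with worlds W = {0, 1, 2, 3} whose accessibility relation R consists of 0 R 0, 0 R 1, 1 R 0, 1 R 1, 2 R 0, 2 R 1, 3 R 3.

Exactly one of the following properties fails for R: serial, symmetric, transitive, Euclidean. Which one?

symmetric

Serial: yes — every world has a successor (e.g. 0 R 0).
Symmetric: no — 2 R 0 but not 0 R 2.
Transitive: yes — every two-step R-path is closed by a direct edge.
Euclidean: yes — any two successors of a common world are R-related.
Only symmetric fails.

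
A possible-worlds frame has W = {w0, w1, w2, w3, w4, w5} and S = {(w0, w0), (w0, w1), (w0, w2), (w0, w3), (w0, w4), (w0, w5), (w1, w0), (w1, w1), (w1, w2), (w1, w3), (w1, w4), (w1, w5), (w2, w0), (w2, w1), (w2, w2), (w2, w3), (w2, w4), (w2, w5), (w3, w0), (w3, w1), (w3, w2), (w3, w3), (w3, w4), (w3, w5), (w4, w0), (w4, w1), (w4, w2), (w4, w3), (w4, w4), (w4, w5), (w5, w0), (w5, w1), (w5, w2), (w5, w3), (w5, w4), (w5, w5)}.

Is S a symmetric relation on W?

Yes

Symmetric: yes — every pair in S has its reverse in S.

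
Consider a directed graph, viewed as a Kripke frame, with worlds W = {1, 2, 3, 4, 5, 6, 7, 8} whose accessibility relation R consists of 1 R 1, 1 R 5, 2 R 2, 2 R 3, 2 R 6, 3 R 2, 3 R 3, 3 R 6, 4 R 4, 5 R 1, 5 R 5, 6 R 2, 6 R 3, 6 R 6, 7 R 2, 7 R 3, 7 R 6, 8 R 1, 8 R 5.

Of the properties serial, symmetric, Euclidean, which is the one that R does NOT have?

Serial: yes — every world has a successor (e.g. 1 R 1).
Symmetric: no — 7 R 2 but not 2 R 7.
Euclidean: yes — any two successors of a common world are R-related.
Only symmetric fails.

symmetric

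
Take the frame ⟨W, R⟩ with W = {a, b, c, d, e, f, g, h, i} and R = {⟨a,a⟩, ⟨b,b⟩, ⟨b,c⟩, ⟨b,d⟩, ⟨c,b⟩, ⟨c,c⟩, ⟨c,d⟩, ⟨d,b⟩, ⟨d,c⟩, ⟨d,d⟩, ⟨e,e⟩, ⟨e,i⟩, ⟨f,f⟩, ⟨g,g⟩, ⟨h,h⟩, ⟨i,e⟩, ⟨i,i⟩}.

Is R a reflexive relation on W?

Reflexive: yes — every world is R-related to itself.

Yes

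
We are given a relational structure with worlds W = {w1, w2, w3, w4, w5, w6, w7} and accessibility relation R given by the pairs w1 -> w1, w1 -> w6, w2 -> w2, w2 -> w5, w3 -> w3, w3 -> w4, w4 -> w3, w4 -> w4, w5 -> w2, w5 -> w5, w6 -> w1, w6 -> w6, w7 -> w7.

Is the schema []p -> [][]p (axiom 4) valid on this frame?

Axiom 4 corresponds to the accessibility relation being transitive.
Transitive: yes — every two-step R-path is closed by a direct edge.

Yes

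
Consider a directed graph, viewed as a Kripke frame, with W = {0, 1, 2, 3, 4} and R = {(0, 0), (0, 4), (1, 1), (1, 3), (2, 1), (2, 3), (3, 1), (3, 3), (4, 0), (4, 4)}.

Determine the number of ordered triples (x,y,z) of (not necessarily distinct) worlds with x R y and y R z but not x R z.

R is transitive; there are no such tuples.

0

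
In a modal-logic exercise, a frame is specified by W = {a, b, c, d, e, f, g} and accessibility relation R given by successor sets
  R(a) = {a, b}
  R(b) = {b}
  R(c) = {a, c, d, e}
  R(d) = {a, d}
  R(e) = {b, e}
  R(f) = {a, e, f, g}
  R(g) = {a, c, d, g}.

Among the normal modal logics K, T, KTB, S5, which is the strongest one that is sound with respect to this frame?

Reflexive (axiom T): yes — every world is R-related to itself.
Symmetric (axiom B): no — a R b but not b R a.
Euclidean (axiom 5): no — c R a and c R d, but not a R d.
So F validates K, T; KTB would additionally require R to be symmetric. The strongest is T.

T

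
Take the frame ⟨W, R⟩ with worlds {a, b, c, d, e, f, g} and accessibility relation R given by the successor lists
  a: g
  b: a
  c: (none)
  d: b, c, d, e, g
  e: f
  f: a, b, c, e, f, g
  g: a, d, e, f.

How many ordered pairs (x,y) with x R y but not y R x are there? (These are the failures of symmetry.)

Enumerating: (b,a), (d,b), (d,c), (d,e), (f,a), (f,b), (f,c), (g,e).

8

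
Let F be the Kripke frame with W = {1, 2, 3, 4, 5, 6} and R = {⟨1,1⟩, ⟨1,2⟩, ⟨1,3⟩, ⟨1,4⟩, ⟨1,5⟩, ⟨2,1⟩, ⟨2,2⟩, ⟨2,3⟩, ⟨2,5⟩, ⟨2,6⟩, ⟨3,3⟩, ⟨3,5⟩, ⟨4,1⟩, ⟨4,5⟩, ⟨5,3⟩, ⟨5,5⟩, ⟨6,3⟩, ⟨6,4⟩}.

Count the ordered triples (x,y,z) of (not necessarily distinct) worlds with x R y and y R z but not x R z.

Enumerating: (1,2,6), (2,1,4), (2,6,4), (4,1,2), (4,1,3), (4,1,4), (4,5,3), (6,3,5), (6,4,1), (6,4,5).

10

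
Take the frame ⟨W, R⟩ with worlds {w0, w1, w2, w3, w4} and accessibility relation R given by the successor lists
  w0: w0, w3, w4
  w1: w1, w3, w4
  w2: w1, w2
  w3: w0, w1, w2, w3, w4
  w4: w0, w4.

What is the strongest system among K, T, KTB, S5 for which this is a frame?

T

Reflexive (axiom T): yes — every world is R-related to itself.
Symmetric (axiom B): no — w1 R w4 but not w4 R w1.
Euclidean (axiom 5): no — w0 R w4 and w0 R w3, but not w4 R w3.
So F validates K, T; KTB would additionally require R to be symmetric. The strongest is T.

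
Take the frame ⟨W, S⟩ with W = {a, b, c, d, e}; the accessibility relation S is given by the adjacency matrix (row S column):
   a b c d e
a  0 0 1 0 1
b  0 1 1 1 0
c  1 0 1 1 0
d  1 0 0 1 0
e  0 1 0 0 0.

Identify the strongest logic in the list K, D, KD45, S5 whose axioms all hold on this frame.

D

Serial (axiom D): yes — every world has a successor (e.g. a S c).
Euclidean (axiom 5): no — a S c and a S e, but not c S e.
Transitive (axiom 4): no — a S c and c S d, but not a S d.
Reflexive (axiom T): no — a is not related to itself.
So F validates K, D; KD45 would additionally require S to be Euclidean and transitive. The strongest is D.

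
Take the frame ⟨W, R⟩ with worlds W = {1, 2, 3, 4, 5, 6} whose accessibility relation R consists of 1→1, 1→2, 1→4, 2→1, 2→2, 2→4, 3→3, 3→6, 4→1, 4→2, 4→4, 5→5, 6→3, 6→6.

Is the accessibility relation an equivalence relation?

Yes

Reflexive: yes — every world is R-related to itself.
Symmetric: yes — every pair in R has its reverse in R.
Transitive: yes — every two-step R-path is closed by a direct edge.
So R is an equivalence relation.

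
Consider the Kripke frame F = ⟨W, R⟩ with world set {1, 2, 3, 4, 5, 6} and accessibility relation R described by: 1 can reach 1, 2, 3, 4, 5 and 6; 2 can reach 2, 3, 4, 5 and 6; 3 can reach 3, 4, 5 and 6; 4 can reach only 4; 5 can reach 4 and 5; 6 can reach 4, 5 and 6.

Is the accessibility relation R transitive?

Transitive: yes — every two-step R-path is closed by a direct edge.

Yes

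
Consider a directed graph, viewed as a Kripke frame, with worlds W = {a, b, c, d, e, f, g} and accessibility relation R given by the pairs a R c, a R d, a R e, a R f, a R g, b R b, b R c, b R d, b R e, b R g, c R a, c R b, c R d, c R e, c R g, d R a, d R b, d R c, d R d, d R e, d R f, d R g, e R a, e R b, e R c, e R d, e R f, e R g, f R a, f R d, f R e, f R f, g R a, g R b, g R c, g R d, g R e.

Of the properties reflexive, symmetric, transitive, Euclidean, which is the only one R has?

Reflexive: no — a is not related to itself.
Symmetric: yes — every pair in R has its reverse in R.
Transitive: no — a R c and c R b, but not a R b.
Euclidean: no — a R c and a R f, but not c R f.
Only symmetric holds.

symmetric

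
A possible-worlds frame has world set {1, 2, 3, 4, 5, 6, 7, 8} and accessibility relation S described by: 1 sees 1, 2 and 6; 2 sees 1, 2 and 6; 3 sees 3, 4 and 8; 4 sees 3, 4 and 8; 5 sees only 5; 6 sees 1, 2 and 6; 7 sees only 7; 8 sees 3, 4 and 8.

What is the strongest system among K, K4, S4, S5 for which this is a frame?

S5

Transitive (axiom 4): yes — every two-step S-path is closed by a direct edge.
Reflexive (axiom T): yes — every world is S-related to itself.
Euclidean (axiom 5): yes — any two successors of a common world are S-related.
So F validates K, K4, S4, S5. The strongest is S5.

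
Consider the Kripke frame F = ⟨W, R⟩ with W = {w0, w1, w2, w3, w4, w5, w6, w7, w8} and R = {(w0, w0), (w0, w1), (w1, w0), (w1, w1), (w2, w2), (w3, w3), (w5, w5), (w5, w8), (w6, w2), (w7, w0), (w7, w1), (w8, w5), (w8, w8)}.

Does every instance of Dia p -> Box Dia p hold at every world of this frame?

By correspondence theory, 5 is valid on a frame iff R is Euclidean.
Euclidean: yes — any two successors of a common world are R-related.

Yes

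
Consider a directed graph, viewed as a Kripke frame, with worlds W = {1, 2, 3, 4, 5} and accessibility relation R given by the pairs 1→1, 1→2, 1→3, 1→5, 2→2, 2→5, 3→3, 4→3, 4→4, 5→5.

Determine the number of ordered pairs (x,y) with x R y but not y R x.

5

Enumerating: (1,2), (1,3), (1,5), (2,5), (4,3).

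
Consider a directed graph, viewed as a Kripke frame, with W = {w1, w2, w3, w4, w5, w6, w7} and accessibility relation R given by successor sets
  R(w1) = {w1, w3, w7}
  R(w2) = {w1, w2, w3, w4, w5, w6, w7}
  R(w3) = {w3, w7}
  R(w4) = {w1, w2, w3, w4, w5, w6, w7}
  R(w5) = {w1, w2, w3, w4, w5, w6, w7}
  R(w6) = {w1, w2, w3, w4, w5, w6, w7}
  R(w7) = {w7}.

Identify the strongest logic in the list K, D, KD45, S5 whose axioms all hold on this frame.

Serial (axiom D): yes — every world has a successor (e.g. w1 R w1).
Euclidean (axiom 5): no — w1 R w7 and w1 R w3, but not w7 R w3.
Transitive (axiom 4): yes — every two-step R-path is closed by a direct edge.
Reflexive (axiom T): yes — every world is R-related to itself.
So F validates K, D; KD45 would additionally require R to be Euclidean. The strongest is D.

D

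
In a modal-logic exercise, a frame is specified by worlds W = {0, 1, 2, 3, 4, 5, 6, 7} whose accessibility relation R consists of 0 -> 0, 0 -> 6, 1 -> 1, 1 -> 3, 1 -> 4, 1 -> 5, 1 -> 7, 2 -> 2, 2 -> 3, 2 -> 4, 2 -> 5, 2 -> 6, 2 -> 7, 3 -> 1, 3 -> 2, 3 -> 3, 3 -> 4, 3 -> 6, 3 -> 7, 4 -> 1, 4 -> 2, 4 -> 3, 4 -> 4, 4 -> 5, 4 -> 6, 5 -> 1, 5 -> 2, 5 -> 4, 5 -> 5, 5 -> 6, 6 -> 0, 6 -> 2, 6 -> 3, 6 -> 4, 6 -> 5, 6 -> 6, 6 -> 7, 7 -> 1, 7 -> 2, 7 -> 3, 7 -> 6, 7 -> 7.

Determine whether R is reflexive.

Reflexive: yes — every world is R-related to itself.

Yes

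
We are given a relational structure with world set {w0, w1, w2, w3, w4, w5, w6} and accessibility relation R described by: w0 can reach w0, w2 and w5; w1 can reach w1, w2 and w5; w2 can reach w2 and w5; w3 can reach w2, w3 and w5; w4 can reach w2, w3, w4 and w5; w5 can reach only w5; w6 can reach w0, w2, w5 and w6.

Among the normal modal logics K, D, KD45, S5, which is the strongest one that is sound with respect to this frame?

D

Serial (axiom D): yes — every world has a successor (e.g. w0 R w0).
Euclidean (axiom 5): no — w0 R w5 and w0 R w2, but not w5 R w2.
Transitive (axiom 4): yes — every two-step R-path is closed by a direct edge.
Reflexive (axiom T): yes — every world is R-related to itself.
So F validates K, D; KD45 would additionally require R to be Euclidean. The strongest is D.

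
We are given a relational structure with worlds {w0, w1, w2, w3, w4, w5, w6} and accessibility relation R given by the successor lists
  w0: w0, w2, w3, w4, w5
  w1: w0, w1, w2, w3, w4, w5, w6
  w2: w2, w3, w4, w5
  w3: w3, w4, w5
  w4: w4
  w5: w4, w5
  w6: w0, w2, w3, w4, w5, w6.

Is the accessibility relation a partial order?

Reflexive: yes — every world is R-related to itself.
Transitive: yes — every two-step R-path is closed by a direct edge.
Antisymmetric: yes — no distinct pair is related both ways.
So R is a partial order.

Yes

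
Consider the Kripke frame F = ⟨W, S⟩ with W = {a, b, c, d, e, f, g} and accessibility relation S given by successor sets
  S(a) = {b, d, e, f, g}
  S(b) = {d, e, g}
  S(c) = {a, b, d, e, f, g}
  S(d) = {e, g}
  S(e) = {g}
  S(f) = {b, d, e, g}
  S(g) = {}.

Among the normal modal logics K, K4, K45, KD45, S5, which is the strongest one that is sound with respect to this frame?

K4

Transitive (axiom 4): yes — every two-step S-path is closed by a direct edge.
Euclidean (axiom 5): no — a S b and a S f, but not b S f.
Serial (axiom D): no — g has no S-successor.
Reflexive (axiom T): no — a is not related to itself.
So F validates K, K4; K45 would additionally require S to be Euclidean. The strongest is K4.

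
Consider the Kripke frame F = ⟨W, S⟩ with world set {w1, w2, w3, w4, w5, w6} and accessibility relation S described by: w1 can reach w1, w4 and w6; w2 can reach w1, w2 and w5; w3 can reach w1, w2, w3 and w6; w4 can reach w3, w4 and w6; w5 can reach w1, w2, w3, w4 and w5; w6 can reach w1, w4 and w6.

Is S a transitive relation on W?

Transitive: no — w1 S w4 and w4 S w3, but not w1 S w3.

No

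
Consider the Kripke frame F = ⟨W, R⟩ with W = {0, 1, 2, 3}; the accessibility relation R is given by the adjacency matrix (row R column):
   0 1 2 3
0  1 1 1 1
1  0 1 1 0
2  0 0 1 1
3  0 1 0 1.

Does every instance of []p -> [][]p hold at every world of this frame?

No

By correspondence theory, 4 is valid on a frame iff R is transitive.
Transitive: no — 1 R 2 and 2 R 3, but not 1 R 3.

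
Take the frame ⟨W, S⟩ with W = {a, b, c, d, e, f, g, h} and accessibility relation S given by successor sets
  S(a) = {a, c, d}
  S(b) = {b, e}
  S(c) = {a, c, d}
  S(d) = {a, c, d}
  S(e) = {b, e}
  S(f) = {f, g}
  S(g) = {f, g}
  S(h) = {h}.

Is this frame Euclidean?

Yes

Euclidean: yes — any two successors of a common world are S-related.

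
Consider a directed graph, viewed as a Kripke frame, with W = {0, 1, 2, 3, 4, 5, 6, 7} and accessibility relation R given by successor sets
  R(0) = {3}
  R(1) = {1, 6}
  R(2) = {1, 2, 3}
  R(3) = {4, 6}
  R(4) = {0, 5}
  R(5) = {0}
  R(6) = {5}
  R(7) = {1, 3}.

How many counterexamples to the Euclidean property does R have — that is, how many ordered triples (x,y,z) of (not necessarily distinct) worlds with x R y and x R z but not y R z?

20

Enumerating: (0,3,3), (1,6,1), (1,6,6), (2,1,2), (2,1,3), (2,3,1), (2,3,2), (2,3,3), (3,4,4), (3,4,6), (3,6,4), (3,6,6), … and 8 more.
Total: 20.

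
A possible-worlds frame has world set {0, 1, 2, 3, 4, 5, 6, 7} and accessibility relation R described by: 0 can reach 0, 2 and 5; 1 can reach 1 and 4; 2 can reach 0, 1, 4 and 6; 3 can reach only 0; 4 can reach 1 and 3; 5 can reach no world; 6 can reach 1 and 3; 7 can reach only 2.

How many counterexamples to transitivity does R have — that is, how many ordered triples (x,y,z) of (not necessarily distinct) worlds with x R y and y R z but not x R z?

18

Enumerating: (0,2,1), (0,2,4), (0,2,6), (1,4,3), (2,0,2), (2,0,5), (2,4,3), (2,6,3), (3,0,2), (3,0,5), (4,1,4), (4,3,0), (6,1,4), (6,3,0), (7,2,0), (7,2,1), (7,2,4), (7,2,6).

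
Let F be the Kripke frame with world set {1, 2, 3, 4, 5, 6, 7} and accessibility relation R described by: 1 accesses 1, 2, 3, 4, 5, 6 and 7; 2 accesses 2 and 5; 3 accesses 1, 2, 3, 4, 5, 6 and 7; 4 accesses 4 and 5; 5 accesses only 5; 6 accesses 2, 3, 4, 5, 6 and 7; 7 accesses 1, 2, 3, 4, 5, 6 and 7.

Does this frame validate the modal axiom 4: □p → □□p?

By correspondence theory, 4 is valid on a frame iff R is transitive.
Transitive: no — 6 R 3 and 3 R 1, but not 6 R 1.

No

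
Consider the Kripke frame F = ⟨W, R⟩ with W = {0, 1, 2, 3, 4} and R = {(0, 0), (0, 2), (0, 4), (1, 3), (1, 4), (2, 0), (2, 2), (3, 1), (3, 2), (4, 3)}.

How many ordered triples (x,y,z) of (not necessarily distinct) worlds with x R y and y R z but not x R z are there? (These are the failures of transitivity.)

Enumerating: (0,4,3), (1,3,1), (1,3,2), (2,0,4), (3,1,3), (3,1,4), (3,2,0), (4,3,1), (4,3,2).

9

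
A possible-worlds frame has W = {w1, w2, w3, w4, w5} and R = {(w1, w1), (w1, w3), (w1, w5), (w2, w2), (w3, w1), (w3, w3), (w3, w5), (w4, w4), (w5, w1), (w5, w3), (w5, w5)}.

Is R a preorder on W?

Reflexive: yes — every world is R-related to itself.
Transitive: yes — every two-step R-path is closed by a direct edge.
So R is a preorder.

Yes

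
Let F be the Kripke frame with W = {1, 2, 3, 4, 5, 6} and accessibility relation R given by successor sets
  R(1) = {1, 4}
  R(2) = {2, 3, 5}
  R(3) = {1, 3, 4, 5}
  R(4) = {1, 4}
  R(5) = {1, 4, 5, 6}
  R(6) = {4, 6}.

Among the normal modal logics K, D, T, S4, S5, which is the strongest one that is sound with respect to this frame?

Serial (axiom D): yes — every world has a successor (e.g. 1 R 1).
Reflexive (axiom T): yes — every world is R-related to itself.
Transitive (axiom 4): no — 2 R 3 and 3 R 1, but not 2 R 1.
Euclidean (axiom 5): no — 2 R 5 and 2 R 3, but not 5 R 3.
So F validates K, D, T; S4 would additionally require R to be transitive. The strongest is T.

T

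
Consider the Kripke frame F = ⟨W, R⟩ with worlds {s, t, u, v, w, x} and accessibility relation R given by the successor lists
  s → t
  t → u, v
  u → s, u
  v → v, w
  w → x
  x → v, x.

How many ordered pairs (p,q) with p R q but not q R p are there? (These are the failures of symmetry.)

Enumerating: (s,t), (t,u), (t,v), (u,s), (v,w), (w,x), (x,v).

7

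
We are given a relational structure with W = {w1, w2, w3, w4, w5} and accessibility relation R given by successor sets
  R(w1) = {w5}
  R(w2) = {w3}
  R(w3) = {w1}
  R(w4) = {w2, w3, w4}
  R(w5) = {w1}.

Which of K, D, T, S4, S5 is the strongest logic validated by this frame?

D

Serial (axiom D): yes — every world has a successor (e.g. w1 R w5).
Reflexive (axiom T): no — w1 is not related to itself.
Transitive (axiom 4): no — w2 R w3 and w3 R w1, but not w2 R w1.
Euclidean (axiom 5): no — w4 R w3 and w4 R w2, but not w3 R w2.
So F validates K, D; T would additionally require R to be reflexive. The strongest is D.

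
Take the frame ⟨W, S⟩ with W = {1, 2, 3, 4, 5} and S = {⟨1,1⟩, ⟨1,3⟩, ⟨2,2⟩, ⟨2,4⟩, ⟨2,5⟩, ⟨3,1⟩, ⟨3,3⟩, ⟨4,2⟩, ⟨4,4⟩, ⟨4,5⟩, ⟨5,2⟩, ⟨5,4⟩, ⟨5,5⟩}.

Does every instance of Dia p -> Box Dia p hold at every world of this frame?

Yes

By correspondence theory, 5 is valid on a frame iff S is Euclidean.
Euclidean: yes — any two successors of a common world are S-related.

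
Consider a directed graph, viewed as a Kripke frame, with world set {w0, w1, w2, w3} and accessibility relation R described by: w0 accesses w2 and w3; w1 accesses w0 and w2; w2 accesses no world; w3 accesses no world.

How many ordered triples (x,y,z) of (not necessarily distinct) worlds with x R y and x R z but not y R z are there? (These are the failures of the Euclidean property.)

Enumerating: (w0,w2,w2), (w0,w2,w3), (w0,w3,w2), (w0,w3,w3), (w1,w0,w0), (w1,w2,w0), (w1,w2,w2).

7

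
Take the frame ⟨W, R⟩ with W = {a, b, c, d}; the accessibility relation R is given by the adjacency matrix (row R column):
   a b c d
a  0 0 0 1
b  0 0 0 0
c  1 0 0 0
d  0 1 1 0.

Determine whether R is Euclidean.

No

Euclidean: no — d R b and d R c, but not b R c.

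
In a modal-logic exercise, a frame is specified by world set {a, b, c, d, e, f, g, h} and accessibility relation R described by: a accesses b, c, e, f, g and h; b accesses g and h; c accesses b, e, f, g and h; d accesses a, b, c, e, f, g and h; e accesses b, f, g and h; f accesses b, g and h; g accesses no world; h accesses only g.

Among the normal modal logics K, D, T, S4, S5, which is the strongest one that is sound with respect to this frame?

Serial (axiom D): no — g has no R-successor.
Reflexive (axiom T): no — a is not related to itself.
Transitive (axiom 4): yes — every two-step R-path is closed by a direct edge.
Euclidean (axiom 5): no — a R b and a R c, but not b R c.
So F validates K; D would additionally require R to be serial. The strongest is K.

K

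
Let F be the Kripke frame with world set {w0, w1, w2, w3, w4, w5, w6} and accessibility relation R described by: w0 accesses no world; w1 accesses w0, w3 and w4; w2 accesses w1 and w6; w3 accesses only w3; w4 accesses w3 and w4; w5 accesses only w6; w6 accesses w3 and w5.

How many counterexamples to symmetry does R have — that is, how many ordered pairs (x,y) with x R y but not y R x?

Enumerating: (w1,w0), (w1,w3), (w1,w4), (w2,w1), (w2,w6), (w4,w3), (w6,w3).

7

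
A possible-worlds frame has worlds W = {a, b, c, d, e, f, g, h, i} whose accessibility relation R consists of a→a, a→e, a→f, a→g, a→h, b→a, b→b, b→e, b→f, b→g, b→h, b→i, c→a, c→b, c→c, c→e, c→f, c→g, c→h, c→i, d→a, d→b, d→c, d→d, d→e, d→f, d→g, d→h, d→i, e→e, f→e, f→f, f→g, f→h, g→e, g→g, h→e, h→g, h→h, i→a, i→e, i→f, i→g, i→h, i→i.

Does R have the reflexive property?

Reflexive: yes — every world is R-related to itself.

Yes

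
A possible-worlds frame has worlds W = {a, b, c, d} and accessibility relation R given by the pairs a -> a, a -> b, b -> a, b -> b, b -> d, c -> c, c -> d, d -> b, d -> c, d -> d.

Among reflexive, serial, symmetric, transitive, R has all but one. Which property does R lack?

Reflexive: yes — every world is R-related to itself.
Serial: yes — every world has a successor (e.g. a R a).
Symmetric: yes — every pair in R has its reverse in R.
Transitive: no — a R b and b R d, but not a R d.
Only transitive fails.

transitive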